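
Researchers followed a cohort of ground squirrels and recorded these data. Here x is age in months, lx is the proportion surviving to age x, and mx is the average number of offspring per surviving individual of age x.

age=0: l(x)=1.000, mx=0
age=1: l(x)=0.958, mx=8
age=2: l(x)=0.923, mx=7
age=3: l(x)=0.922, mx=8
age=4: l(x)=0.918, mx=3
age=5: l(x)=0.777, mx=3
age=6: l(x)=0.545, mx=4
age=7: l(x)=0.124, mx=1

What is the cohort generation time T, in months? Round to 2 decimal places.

lx·mx: 0, 7.664, 6.461, 7.376, 2.754, 2.331, 2.18, 0.124 → R0 = 28.89
x·lx·mx: 0, 7.664, 12.922, 22.128, 11.016, 11.655, 13.08, 0.868 → Σ = 79.333
T = 79.333 / 28.89 = 2.746037… → 2.75

2.75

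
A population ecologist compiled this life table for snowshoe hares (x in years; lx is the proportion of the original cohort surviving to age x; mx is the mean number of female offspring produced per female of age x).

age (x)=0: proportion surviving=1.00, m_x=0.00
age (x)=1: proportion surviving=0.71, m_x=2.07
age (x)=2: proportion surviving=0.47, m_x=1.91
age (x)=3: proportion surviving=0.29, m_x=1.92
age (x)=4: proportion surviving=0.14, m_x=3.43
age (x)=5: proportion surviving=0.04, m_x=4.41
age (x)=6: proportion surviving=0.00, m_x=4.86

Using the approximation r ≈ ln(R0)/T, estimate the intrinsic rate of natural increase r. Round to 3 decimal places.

0.590

R0 = Σ lx·mx = 0 + 1.4697 + 0.8977 + 0.5568 + 0.4802 + 0.1764 + 0 = 3.5808
Σ x·lx·mx = 7.7383; T = 7.7383/3.5808 = 2.16105…
r ≈ ln(R0)/T = ln(3.5808)/2.16105… = 0.59026… → 0.590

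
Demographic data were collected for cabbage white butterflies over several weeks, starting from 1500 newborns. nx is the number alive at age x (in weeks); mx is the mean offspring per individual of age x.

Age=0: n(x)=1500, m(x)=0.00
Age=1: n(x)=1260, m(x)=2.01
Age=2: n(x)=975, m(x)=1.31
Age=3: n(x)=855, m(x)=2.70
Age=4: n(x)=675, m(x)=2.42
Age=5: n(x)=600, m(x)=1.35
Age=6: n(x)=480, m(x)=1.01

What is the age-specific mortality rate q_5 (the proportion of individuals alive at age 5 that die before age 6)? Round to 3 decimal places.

0.200

lx = nx/n0 = nx/1500: 1, 0.84, 0.65, 0.57, 0.45, 0.4, 0.32
q_5 = (l_5 − l_6) / l_5 = (0.4 − 0.32) / 0.4
     = 0.08 / 0.4 = 0.2 → 0.200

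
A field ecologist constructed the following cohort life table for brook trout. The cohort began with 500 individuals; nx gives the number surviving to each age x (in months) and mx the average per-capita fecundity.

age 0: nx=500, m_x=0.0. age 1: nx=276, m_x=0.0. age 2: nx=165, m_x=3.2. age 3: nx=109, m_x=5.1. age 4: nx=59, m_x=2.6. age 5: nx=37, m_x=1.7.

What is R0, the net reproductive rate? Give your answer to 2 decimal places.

lx = nx/n0 = nx/500: 1, 0.552, 0.33, 0.218, 0.118, 0.074
lx·mx by age: 0, 0, 1.056, 1.1118, 0.3068, 0.1258
R0 = Σ lx·mx = 2.6004 → 2.60

2.60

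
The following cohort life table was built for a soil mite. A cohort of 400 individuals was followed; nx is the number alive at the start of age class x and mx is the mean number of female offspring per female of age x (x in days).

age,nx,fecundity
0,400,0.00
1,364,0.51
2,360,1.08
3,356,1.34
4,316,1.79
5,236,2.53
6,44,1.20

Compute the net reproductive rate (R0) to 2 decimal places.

lx = nx/n0 = nx/400: 1, 0.91, 0.9, 0.89, 0.79, 0.59, 0.11
lx·mx by age: 0, 0.4641, 0.972, 1.1926, 1.4141, 1.4927, 0.132
R0 = Σ lx·mx = 5.6675 → 5.67

5.67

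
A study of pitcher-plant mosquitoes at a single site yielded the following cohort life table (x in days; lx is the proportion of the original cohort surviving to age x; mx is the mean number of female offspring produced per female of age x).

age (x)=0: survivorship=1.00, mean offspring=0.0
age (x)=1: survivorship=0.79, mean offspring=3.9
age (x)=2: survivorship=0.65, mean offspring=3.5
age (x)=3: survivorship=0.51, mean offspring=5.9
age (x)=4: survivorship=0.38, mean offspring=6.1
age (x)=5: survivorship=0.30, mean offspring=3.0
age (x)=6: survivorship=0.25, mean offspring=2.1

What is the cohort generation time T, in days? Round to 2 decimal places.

lx·mx: 0, 3.081, 2.275, 3.009, 2.318, 0.9, 0.525 → R0 = 12.108
x·lx·mx: 0, 3.081, 4.55, 9.027, 9.272, 4.5, 3.15 → Σ = 33.58
T = 33.58 / 12.108 = 2.773373… → 2.77

2.77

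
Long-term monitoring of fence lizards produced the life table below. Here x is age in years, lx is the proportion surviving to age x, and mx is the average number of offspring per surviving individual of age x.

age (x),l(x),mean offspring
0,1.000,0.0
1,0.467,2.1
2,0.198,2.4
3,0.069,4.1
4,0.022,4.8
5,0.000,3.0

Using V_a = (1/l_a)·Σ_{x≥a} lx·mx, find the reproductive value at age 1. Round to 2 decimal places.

3.95

lx·mx for x ≥ 1: 0.9807, 0.4752, 0.2829, 0.1056, 0 → sum = 1.8444
V_1 = 1.8444 / l_1 = 1.8444 / 0.467 = 3.949465… → 3.95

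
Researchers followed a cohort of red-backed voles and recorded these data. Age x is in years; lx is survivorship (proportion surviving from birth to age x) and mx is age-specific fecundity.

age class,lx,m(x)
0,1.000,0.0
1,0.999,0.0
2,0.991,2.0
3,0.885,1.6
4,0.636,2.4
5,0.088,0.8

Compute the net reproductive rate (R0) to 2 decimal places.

4.99

lx·mx by age: 0, 0, 1.982, 1.416, 1.5264, 0.0704
R0 = Σ lx·mx = 4.9948 → 4.99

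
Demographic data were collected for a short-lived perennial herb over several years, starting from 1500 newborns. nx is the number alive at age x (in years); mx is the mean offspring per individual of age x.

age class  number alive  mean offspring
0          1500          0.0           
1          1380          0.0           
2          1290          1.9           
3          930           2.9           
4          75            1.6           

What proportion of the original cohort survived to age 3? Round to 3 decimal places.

l_3 = n_3/n_0 = 930/1500 = 0.62 → 0.620

0.620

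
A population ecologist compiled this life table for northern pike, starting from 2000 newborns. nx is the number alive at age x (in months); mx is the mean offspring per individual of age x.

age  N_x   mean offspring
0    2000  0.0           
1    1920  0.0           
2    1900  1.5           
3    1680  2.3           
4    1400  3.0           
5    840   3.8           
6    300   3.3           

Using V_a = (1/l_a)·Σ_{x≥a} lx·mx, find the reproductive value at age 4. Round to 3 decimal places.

5.987

lx = nx/n0 = nx/2000: 1, 0.96, 0.95, 0.84, 0.7, 0.42, 0.15
lx·mx for x ≥ 4: 2.1, 1.596, 0.495 → sum = 4.191
V_4 = 4.191 / l_4 = 4.191 / 0.7 = 5.987143… → 5.987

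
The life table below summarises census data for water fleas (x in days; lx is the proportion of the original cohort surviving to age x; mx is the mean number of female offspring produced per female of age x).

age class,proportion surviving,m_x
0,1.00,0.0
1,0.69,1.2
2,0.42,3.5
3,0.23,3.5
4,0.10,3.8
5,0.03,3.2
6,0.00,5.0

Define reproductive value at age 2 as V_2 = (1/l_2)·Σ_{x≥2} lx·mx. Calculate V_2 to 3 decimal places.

6.550

lx·mx for x ≥ 2: 1.47, 0.805, 0.38, 0.096, 0 → sum = 2.751
V_2 = 2.751 / l_2 = 2.751 / 0.42 = 6.55 → 6.550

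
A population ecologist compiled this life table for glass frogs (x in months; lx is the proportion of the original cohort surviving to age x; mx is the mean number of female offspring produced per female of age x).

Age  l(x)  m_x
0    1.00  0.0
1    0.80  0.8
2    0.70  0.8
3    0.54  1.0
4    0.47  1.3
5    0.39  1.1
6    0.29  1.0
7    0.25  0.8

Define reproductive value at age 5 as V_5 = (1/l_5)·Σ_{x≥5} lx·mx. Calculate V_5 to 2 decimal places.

2.36

lx·mx for x ≥ 5: 0.429, 0.29, 0.2 → sum = 0.919
V_5 = 0.919 / l_5 = 0.919 / 0.39 = 2.35641… → 2.36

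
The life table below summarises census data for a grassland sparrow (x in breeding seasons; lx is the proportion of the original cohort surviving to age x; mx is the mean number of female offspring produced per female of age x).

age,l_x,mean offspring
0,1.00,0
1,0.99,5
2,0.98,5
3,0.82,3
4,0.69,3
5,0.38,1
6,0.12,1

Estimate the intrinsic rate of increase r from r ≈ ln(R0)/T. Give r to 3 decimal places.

1.216

R0 = Σ lx·mx = 0 + 4.95 + 4.9 + 2.46 + 2.07 + 0.38 + 0.12 = 14.88
Σ x·lx·mx = 33.03; T = 33.03/14.88 = 2.21976…
r ≈ ln(R0)/T = ln(14.88)/2.21976… = 1.21636… → 1.216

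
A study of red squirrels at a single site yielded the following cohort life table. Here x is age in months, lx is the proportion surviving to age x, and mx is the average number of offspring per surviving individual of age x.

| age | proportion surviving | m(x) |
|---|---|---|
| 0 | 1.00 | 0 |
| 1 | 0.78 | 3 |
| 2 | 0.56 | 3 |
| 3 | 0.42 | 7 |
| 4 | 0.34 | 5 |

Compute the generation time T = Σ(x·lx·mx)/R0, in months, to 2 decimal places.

lx·mx: 0, 2.34, 1.68, 2.94, 1.7 → R0 = 8.66
x·lx·mx: 0, 2.34, 3.36, 8.82, 6.8 → Σ = 21.32
T = 21.32 / 8.66 = 2.461894… → 2.46

2.46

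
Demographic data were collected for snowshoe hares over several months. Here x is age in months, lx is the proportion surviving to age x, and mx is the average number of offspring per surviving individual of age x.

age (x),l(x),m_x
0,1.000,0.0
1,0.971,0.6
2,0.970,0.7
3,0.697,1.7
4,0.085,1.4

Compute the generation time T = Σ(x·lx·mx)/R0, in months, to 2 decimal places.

lx·mx: 0, 0.5826, 0.679, 1.1849, 0.119 → R0 = 2.5655
x·lx·mx: 0, 0.5826, 1.358, 3.5547, 0.476 → Σ = 5.9713
T = 5.9713 / 2.5655 = 2.327538… → 2.33

2.33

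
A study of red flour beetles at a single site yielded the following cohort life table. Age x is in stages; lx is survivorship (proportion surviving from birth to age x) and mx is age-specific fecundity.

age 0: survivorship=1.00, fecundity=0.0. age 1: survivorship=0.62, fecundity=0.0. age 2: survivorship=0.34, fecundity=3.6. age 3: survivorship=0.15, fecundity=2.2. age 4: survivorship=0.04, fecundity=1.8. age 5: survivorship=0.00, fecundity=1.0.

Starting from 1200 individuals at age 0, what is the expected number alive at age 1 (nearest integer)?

Expected survivors = N0 · l_1 = 1200 × 0.62 = 744 → 744

744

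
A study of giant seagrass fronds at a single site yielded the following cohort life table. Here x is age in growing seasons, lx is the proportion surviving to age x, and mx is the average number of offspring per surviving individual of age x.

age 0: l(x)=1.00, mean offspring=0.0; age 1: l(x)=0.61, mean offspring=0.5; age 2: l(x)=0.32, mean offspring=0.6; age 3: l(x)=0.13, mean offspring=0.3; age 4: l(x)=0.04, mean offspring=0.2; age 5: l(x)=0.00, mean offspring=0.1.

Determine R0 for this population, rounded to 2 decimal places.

lx·mx by age: 0, 0.305, 0.192, 0.039, 0.008, 0
R0 = Σ lx·mx = 0.544 → 0.54

0.54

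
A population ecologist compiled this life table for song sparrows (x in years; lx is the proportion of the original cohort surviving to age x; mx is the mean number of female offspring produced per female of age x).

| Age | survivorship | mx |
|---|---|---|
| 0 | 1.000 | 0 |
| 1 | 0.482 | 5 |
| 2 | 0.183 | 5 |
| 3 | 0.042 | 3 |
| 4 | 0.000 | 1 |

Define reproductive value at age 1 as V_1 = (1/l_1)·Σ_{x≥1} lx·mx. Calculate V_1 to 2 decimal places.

7.16

lx·mx for x ≥ 1: 2.41, 0.915, 0.126, 0 → sum = 3.451
V_1 = 3.451 / l_1 = 3.451 / 0.482 = 7.159751… → 7.16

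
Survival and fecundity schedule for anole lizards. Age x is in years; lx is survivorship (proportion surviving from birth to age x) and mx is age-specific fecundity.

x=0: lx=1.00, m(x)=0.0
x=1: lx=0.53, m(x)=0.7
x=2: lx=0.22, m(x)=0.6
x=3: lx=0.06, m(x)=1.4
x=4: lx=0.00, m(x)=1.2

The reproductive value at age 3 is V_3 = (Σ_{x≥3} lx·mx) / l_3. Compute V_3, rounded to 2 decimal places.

1.40

lx·mx for x ≥ 3: 0.084, 0 → sum = 0.084
V_3 = 0.084 / l_3 = 0.084 / 0.06 = 1.4 → 1.40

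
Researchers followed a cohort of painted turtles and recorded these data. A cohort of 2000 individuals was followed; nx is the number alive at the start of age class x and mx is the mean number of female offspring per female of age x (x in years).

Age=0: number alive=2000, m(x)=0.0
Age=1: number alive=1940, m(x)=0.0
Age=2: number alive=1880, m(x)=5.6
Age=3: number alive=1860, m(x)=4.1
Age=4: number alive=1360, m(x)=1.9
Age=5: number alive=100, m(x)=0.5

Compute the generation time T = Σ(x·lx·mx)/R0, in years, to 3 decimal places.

2.623

lx = nx/n0 = nx/2000: 1, 0.97, 0.94, 0.93, 0.68, 0.05
lx·mx: 0, 0, 5.264, 3.813, 1.292, 0.025 → R0 = 10.394
x·lx·mx: 0, 0, 10.528, 11.439, 5.168, 0.125 → Σ = 27.26
T = 27.26 / 10.394 = 2.622667… → 2.623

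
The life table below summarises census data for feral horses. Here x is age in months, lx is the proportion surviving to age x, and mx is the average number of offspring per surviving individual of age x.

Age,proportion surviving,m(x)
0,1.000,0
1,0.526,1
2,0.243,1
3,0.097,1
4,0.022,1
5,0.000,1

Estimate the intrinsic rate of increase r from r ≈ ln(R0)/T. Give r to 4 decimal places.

-0.0758

R0 = Σ lx·mx = 0 + 0.526 + 0.243 + 0.097 + 0.022 + 0 = 0.888
Σ x·lx·mx = 1.391; T = 1.391/0.888 = 1.56644…
r ≈ ln(R0)/T = ln(0.888)/1.56644… = -0.07583… → -0.0758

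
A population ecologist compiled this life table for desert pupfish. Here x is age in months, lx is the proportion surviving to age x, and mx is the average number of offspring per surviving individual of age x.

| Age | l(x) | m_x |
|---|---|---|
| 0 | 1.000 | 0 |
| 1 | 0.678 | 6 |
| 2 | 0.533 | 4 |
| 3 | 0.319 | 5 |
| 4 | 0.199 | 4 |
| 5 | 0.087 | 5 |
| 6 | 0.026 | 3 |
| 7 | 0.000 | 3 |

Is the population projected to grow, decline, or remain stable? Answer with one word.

growing

R0 = Σ lx·mx = 0 + 4.068 + 2.132 + 1.595 + 0.796 + 0.435 + 0.078 + 0 = 9.104
R0 > 1, so the population is growing.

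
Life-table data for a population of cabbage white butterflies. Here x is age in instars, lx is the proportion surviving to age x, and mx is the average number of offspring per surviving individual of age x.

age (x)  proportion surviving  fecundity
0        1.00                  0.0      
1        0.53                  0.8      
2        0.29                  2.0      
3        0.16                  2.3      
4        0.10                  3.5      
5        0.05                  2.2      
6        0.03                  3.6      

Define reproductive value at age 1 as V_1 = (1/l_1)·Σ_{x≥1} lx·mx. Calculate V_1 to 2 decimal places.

lx·mx for x ≥ 1: 0.424, 0.58, 0.368, 0.35, 0.11, 0.108 → sum = 1.94
V_1 = 1.94 / l_1 = 1.94 / 0.53 = 3.660377… → 3.66

3.66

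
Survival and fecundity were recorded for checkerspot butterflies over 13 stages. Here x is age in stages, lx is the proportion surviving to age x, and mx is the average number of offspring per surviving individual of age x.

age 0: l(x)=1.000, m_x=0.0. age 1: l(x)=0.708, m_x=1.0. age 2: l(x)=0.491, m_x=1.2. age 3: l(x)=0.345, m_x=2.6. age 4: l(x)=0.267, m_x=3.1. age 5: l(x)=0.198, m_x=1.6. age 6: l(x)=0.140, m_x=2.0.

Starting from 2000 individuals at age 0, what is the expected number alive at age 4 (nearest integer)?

Expected survivors = N0 · l_4 = 2000 × 0.267 = 534 → 534

534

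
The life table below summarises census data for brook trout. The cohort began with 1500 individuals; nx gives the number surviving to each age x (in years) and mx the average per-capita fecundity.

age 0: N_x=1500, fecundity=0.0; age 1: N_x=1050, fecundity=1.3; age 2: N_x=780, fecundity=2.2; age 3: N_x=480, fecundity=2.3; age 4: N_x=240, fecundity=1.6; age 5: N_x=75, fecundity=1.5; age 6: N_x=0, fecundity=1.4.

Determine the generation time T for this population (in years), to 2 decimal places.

2.18

lx = nx/n0 = nx/1500: 1, 0.7, 0.52, 0.32, 0.16, 0.05, 0
lx·mx: 0, 0.91, 1.144, 0.736, 0.256, 0.075, 0 → R0 = 3.121
x·lx·mx: 0, 0.91, 2.288, 2.208, 1.024, 0.375, 0 → Σ = 6.805
T = 6.805 / 3.121 = 2.180391… → 2.18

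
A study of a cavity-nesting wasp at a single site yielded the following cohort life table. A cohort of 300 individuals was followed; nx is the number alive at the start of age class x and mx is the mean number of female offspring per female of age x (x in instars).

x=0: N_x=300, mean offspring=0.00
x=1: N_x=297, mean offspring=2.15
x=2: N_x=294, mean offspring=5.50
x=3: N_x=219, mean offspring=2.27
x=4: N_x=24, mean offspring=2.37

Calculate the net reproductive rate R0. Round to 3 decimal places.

lx = nx/n0 = nx/300: 1, 0.99, 0.98, 0.73, 0.08
lx·mx by age: 0, 2.1285, 5.39, 1.6571, 0.1896
R0 = Σ lx·mx = 9.3652 → 9.365

9.365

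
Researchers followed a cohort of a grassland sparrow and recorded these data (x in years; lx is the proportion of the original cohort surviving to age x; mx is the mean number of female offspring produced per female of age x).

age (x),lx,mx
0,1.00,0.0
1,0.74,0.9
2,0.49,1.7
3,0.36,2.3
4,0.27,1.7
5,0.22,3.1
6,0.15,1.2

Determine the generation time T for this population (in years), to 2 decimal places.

3.05

lx·mx: 0, 0.666, 0.833, 0.828, 0.459, 0.682, 0.18 → R0 = 3.648
x·lx·mx: 0, 0.666, 1.666, 2.484, 1.836, 3.41, 1.08 → Σ = 11.142
T = 11.142 / 3.648 = 3.054276… → 3.05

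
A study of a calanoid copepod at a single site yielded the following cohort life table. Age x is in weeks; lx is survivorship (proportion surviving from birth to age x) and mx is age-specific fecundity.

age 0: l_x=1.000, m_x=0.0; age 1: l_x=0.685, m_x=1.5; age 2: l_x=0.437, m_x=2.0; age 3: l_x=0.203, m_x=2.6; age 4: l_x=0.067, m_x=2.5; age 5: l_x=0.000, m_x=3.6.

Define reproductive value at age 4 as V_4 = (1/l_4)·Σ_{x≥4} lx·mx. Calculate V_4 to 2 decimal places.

lx·mx for x ≥ 4: 0.1675, 0 → sum = 0.1675
V_4 = 0.1675 / l_4 = 0.1675 / 0.067 = 2.5 → 2.50

2.50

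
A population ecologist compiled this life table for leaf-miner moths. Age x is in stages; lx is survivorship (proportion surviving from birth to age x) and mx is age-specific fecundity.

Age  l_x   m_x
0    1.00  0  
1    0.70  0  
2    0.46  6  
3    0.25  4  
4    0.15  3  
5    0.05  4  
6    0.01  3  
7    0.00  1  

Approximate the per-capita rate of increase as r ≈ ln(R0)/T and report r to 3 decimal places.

R0 = Σ lx·mx = 0 + 0 + 2.76 + 1 + 0.45 + 0.2 + 0.03 + 0 = 4.44
Σ x·lx·mx = 11.5; T = 11.5/4.44 = 2.59009…
r ≈ ln(R0)/T = ln(4.44)/2.59009… = 0.57552… → 0.576

0.576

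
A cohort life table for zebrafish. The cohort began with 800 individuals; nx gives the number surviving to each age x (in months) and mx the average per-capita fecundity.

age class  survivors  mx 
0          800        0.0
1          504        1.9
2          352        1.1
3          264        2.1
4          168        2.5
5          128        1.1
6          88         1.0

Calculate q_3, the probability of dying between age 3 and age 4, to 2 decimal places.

lx = nx/n0 = nx/800: 1, 0.63, 0.44, 0.33, 0.21, 0.16, 0.11
q_3 = (l_3 − l_4) / l_3 = (0.33 − 0.21) / 0.33
     = 0.12 / 0.33 = 0.363636… → 0.36

0.36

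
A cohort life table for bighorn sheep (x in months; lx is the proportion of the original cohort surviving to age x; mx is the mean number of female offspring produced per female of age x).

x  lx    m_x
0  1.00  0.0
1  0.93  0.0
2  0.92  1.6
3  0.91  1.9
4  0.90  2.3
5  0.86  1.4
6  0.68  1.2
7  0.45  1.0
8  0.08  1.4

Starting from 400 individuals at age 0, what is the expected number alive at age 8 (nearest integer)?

Expected survivors = N0 · l_8 = 400 × 0.08 = 32 → 32

32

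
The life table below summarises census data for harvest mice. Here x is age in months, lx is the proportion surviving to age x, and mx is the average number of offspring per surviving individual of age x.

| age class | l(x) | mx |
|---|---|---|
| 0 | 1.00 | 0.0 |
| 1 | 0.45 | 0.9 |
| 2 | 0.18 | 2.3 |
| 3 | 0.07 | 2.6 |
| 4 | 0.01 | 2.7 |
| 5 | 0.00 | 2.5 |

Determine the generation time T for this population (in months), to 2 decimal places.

1.84

lx·mx: 0, 0.405, 0.414, 0.182, 0.027, 0 → R0 = 1.028
x·lx·mx: 0, 0.405, 0.828, 0.546, 0.108, 0 → Σ = 1.887
T = 1.887 / 1.028 = 1.835603… → 1.84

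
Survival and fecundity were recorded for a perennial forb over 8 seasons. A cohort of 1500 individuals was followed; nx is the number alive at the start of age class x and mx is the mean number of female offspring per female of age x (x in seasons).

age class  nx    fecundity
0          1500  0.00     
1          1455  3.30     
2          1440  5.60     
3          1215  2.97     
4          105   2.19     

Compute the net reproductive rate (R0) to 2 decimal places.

lx = nx/n0 = nx/1500: 1, 0.97, 0.96, 0.81, 0.07
lx·mx by age: 0, 3.201, 5.376, 2.4057, 0.1533
R0 = Σ lx·mx = 11.136 → 11.14

11.14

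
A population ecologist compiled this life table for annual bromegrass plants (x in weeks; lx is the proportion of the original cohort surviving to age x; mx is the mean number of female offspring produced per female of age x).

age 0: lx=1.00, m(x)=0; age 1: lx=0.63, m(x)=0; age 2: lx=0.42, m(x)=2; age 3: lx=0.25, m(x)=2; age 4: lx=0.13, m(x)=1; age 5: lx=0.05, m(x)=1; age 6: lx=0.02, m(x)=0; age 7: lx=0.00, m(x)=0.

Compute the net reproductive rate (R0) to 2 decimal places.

1.52

lx·mx by age: 0, 0, 0.84, 0.5, 0.13, 0.05, 0, 0
R0 = Σ lx·mx = 1.52 → 1.52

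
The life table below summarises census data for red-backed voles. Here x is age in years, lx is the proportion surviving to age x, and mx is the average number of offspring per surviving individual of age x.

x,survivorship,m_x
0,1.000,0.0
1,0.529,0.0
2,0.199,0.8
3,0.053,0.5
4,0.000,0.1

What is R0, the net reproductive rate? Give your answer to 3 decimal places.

lx·mx by age: 0, 0, 0.1592, 0.0265, 0
R0 = Σ lx·mx = 0.1857 → 0.186

0.186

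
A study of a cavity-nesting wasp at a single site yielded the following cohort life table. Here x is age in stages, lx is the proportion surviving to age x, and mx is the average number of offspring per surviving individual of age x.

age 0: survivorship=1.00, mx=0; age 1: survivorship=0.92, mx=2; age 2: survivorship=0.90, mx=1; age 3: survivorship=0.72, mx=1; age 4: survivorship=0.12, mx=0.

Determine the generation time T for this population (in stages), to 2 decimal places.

lx·mx: 0, 1.84, 0.9, 0.72, 0 → R0 = 3.46
x·lx·mx: 0, 1.84, 1.8, 2.16, 0 → Σ = 5.8
T = 5.8 / 3.46 = 1.676301… → 1.68

1.68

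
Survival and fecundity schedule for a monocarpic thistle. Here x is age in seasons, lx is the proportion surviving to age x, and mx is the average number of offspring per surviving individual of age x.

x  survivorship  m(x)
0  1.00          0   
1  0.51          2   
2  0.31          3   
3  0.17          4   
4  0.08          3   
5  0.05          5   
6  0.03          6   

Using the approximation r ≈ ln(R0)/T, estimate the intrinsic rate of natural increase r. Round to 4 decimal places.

R0 = Σ lx·mx = 0 + 1.02 + 0.93 + 0.68 + 0.24 + 0.25 + 0.18 = 3.3
Σ x·lx·mx = 8.21; T = 8.21/3.3 = 2.48788…
r ≈ ln(R0)/T = ln(3.3)/2.48788… = 0.479896… → 0.4799

0.4799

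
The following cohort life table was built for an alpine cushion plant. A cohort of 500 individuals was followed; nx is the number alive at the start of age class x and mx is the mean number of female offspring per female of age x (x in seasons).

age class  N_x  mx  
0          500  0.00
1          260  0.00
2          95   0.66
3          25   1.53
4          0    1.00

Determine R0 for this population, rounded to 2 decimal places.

0.20

lx = nx/n0 = nx/500: 1, 0.52, 0.19, 0.05, 0
lx·mx by age: 0, 0, 0.1254, 0.0765, 0
R0 = Σ lx·mx = 0.2019 → 0.20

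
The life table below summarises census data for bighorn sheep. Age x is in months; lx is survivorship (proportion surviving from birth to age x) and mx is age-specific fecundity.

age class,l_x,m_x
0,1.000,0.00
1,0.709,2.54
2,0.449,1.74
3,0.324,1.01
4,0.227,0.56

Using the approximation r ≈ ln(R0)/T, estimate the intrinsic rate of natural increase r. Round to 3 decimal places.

R0 = Σ lx·mx = 0 + 1.80086 + 0.78126 + 0.32724 + 0.12712 = 3.03648
Σ x·lx·mx = 4.85358; T = 4.85358/3.03648 = 1.59842…
r ≈ ln(R0)/T = ln(3.03648)/1.59842… = 0.69487… → 0.695

0.695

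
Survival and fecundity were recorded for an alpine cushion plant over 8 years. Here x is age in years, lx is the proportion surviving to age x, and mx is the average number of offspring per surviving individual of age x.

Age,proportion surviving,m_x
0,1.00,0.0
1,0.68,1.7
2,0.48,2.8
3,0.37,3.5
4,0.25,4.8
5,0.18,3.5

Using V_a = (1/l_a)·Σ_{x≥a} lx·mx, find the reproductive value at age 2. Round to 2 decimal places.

9.31

lx·mx for x ≥ 2: 1.344, 1.295, 1.2, 0.63 → sum = 4.469
V_2 = 4.469 / l_2 = 4.469 / 0.48 = 9.310417… → 9.31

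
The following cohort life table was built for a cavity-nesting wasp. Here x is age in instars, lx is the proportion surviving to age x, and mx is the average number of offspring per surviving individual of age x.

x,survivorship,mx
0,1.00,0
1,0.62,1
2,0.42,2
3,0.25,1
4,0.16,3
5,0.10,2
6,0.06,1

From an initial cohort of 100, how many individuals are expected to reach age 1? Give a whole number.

62

Expected survivors = N0 · l_1 = 100 × 0.62 = 62 → 62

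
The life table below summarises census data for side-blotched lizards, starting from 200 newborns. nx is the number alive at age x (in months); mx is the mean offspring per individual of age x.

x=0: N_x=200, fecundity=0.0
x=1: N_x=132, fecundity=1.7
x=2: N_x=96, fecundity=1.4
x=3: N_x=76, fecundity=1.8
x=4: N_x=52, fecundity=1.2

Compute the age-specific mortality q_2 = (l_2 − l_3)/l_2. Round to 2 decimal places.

0.21

lx = nx/n0 = nx/200: 1, 0.66, 0.48, 0.38, 0.26
q_2 = (l_2 − l_3) / l_2 = (0.48 − 0.38) / 0.48
     = 0.1 / 0.48 = 0.208333… → 0.21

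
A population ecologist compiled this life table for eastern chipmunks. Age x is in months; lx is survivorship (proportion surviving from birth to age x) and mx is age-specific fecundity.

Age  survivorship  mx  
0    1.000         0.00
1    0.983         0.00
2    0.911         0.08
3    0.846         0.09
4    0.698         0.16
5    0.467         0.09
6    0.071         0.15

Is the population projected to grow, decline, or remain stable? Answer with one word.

R0 = Σ lx·mx = 0 + 0 + 0.07288 + 0.07614 + 0.11168 + 0.04203 + 0.01065 = 0.31338
R0 < 1, so the population is declining.

declining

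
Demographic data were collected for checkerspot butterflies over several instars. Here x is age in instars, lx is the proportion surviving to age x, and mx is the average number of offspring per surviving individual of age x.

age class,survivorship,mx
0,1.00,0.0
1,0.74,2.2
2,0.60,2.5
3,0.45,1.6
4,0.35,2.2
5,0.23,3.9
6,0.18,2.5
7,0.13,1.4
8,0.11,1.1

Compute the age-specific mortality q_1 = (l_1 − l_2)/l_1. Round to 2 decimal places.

q_1 = (l_1 − l_2) / l_1 = (0.74 − 0.6) / 0.74
     = 0.14 / 0.74 = 0.189189… → 0.19

0.19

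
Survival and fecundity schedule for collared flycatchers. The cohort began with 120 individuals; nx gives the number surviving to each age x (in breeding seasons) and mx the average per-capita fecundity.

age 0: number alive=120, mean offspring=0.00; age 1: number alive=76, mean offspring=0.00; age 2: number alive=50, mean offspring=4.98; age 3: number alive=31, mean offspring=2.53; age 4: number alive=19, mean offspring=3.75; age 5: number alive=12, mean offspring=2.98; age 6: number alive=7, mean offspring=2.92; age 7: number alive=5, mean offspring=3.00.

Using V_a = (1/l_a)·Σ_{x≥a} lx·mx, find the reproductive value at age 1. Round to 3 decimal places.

6.183

lx = nx/n0 = nx/120: 1, 0.63333…, 0.41667…, 0.25833…, 0.15833…, 0.1, 0.05833…, 0.04167…
lx·mx for x ≥ 1: 0, 2.075…, 0.653583…, 0.59375…, 0.298, 0.170333…, 0.125… → sum = 3.915667…
V_1 = 3.915667… / l_1 = 3.915667… / 0.633333… = 6.182632… → 6.183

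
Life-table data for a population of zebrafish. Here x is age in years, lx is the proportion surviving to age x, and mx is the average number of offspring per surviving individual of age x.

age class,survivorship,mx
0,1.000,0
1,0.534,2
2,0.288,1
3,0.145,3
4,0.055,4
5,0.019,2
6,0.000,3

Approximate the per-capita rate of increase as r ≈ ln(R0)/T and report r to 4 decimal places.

R0 = Σ lx·mx = 0 + 1.068 + 0.288 + 0.435 + 0.22 + 0.038 + 0 = 2.049
Σ x·lx·mx = 4.019; T = 4.019/2.049 = 1.96144…
r ≈ ln(R0)/T = ln(2.049)/1.96144… = 0.365726… → 0.3657

0.3657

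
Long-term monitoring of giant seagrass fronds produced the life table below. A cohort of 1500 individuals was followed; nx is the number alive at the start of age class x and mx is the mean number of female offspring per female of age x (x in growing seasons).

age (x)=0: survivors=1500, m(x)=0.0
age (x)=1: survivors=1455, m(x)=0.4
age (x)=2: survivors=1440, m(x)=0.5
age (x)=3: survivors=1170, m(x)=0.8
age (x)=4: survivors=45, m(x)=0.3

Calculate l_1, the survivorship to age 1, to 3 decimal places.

0.970

l_1 = n_1/n_0 = 1455/1500 = 0.97 → 0.970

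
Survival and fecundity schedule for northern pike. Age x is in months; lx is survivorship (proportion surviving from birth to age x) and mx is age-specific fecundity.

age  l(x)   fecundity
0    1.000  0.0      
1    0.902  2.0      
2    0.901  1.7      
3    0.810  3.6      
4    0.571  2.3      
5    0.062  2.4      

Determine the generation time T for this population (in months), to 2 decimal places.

2.54

lx·mx: 0, 1.804, 1.5317, 2.916, 1.3133, 0.1488 → R0 = 7.7138
x·lx·mx: 0, 1.804, 3.0634, 8.748, 5.2532, 0.744 → Σ = 19.6126
T = 19.6126 / 7.7138 = 2.542534… → 2.54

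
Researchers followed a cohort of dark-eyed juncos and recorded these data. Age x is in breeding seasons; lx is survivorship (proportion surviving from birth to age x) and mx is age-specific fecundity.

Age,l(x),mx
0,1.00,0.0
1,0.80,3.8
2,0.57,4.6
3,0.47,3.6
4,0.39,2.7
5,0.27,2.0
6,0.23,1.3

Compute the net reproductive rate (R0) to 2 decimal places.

lx·mx by age: 0, 3.04, 2.622, 1.692, 1.053, 0.54, 0.299
R0 = Σ lx·mx = 9.246 → 9.25

9.25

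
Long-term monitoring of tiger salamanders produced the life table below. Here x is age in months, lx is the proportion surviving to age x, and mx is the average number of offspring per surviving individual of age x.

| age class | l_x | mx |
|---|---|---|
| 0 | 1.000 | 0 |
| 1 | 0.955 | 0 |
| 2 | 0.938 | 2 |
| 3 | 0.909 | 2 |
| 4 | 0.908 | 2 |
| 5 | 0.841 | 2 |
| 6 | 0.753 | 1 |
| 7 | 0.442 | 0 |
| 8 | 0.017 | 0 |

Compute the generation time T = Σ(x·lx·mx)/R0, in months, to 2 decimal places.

lx·mx: 0, 0, 1.876, 1.818, 1.816, 1.682, 0.753, 0, 0 → R0 = 7.945
x·lx·mx: 0, 0, 3.752, 5.454, 7.264, 8.41, 4.518, 0, 0 → Σ = 29.398
T = 29.398 / 7.945 = 3.700189… → 3.70

3.70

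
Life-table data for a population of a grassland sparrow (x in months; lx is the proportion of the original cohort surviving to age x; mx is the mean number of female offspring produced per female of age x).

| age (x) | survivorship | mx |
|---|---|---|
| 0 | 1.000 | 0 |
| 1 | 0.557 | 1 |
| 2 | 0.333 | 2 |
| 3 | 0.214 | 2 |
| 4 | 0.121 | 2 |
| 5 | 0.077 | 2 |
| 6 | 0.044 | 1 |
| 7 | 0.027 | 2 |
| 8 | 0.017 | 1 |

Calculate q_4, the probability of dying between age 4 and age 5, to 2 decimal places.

0.36

q_4 = (l_4 − l_5) / l_4 = (0.121 − 0.077) / 0.121
     = 0.044 / 0.121 = 0.363636… → 0.36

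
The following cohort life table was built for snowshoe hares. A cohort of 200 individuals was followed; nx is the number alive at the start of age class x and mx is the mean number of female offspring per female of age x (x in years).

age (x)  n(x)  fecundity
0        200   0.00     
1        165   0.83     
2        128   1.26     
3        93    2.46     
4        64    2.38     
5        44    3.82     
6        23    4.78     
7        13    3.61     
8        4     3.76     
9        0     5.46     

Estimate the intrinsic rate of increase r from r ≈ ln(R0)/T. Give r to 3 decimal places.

0.448

lx = nx/n0 = nx/200: 1, 0.825, 0.64, 0.465, 0.32, 0.22, 0.115, 0.065, 0.02, 0
R0 = Σ lx·mx = 0 + 0.68475 + 0.8064 + 1.1439 + 0.7616 + 0.8404 + 0.5497 + 0.23465 + 0.0752 + 0 = 5.0966
Σ x·lx·mx = 18.52; T = 18.52/5.0966 = 3.6338…
r ≈ ln(R0)/T = ln(5.0966)/3.6338… = 0.44817… → 0.448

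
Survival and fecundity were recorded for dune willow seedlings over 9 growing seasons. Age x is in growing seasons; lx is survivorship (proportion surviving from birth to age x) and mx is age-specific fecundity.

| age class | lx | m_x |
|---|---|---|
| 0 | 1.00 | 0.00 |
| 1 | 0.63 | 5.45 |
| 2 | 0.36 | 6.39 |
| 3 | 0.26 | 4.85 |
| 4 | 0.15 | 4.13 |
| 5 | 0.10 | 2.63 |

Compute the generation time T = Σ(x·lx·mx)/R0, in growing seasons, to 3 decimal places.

1.982

lx·mx: 0, 3.4335, 2.3004, 1.261, 0.6195, 0.263 → R0 = 7.8774
x·lx·mx: 0, 3.4335, 4.6008, 3.783, 2.478, 1.315 → Σ = 15.6103
T = 15.6103 / 7.8774 = 1.981656… → 1.982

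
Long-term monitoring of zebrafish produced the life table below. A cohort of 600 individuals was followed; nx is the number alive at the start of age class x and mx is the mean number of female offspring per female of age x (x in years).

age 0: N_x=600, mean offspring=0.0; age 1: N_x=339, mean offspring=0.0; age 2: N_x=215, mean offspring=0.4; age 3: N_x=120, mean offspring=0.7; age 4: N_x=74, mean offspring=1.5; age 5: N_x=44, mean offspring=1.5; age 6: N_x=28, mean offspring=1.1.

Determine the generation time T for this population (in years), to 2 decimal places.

lx = nx/n0 = nx/600: 1, 0.565, 0.35833…, 0.2, 0.12333…, 0.07333…, 0.04667…
lx·mx: 0, 0, 0.143333…, 0.14, 0.185…, 0.11…, 0.051333… → R0 = 0.629667…
x·lx·mx: 0, 0, 0.286667…, 0.42, 0.74…, 0.55…, 0.308… → Σ = 2.304667…
T = 2.304667… / 0.629667… = 3.660138… → 3.66

3.66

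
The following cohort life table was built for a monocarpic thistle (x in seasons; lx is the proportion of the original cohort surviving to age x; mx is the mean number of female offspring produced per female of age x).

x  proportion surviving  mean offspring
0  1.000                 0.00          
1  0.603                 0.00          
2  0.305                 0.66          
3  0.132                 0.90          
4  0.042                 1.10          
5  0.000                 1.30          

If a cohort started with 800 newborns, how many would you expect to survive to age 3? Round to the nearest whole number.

Expected survivors = N0 · l_3 = 800 × 0.132 = 105.6 → 106

106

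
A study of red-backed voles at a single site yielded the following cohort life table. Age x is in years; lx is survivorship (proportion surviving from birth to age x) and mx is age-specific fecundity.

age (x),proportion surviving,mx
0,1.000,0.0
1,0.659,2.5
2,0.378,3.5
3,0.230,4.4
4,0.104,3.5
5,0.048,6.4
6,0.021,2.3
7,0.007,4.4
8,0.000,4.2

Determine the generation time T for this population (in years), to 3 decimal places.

2.288

lx·mx: 0, 1.6475, 1.323, 1.012, 0.364, 0.3072, 0.0483, 0.0308, 0 → R0 = 4.7328
x·lx·mx: 0, 1.6475, 2.646, 3.036, 1.456, 1.536, 0.2898, 0.2156, 0 → Σ = 10.8269
T = 10.8269 / 4.7328 = 2.287631… → 2.288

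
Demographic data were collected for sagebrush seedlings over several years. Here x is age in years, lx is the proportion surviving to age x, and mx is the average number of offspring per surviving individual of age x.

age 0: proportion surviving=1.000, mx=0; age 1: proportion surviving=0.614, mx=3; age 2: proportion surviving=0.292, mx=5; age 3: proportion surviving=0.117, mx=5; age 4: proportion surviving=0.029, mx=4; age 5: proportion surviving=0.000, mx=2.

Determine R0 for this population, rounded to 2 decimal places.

4.00

lx·mx by age: 0, 1.842, 1.46, 0.585, 0.116, 0
R0 = Σ lx·mx = 4.003 → 4.00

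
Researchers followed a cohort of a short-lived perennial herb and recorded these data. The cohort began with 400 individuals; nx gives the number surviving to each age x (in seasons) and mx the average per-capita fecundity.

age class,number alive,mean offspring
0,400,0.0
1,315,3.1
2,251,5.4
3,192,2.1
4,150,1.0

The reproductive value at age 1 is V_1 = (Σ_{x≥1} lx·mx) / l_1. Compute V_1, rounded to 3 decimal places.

lx = nx/n0 = nx/400: 1, 0.7875, 0.6275, 0.48, 0.375
lx·mx for x ≥ 1: 2.44125, 3.3885, 1.008, 0.375 → sum = 7.21275
V_1 = 7.21275 / l_1 = 7.21275 / 0.7875 = 9.159048… → 9.159

9.159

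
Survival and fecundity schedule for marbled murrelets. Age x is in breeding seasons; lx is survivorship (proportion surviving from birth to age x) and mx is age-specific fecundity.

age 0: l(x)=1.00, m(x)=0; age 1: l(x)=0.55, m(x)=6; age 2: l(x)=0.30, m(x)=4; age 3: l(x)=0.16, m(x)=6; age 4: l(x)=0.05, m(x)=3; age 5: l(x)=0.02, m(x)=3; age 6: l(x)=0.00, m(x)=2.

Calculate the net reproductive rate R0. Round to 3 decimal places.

lx·mx by age: 0, 3.3, 1.2, 0.96, 0.15, 0.06, 0
R0 = Σ lx·mx = 5.67 → 5.670

5.670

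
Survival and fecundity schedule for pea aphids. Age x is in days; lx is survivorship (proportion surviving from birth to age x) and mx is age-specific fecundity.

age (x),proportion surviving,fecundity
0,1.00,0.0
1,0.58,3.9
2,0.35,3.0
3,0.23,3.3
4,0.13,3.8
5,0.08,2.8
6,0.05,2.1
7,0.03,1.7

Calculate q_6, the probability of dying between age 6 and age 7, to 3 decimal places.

q_6 = (l_6 − l_7) / l_6 = (0.05 − 0.03) / 0.05
     = 0.02 / 0.05 = 0.4 → 0.400

0.400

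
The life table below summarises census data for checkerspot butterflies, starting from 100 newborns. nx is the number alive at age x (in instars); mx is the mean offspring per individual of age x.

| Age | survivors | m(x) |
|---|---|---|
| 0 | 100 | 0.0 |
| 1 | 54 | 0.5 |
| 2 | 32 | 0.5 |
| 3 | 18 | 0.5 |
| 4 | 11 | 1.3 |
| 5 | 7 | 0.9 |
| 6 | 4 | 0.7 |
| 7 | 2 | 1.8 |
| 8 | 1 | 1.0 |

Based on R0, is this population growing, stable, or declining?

lx = nx/n0 = nx/100: 1, 0.54, 0.32, 0.18, 0.11, 0.07, 0.04, 0.02, 0.01
R0 = Σ lx·mx = 0 + 0.27 + 0.16 + 0.09 + 0.143 + 0.063 + 0.028 + 0.036 + 0.01 = 0.8
R0 < 1, so the population is declining.

declining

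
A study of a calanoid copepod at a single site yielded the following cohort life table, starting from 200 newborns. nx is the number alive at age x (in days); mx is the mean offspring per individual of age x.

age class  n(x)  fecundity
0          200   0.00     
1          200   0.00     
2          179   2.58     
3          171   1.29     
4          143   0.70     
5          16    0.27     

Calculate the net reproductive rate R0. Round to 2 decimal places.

3.93

lx = nx/n0 = nx/200: 1, 1, 0.895, 0.855, 0.715, 0.08
lx·mx by age: 0, 0, 2.3091, 1.10295, 0.5005, 0.0216
R0 = Σ lx·mx = 3.93415 → 3.93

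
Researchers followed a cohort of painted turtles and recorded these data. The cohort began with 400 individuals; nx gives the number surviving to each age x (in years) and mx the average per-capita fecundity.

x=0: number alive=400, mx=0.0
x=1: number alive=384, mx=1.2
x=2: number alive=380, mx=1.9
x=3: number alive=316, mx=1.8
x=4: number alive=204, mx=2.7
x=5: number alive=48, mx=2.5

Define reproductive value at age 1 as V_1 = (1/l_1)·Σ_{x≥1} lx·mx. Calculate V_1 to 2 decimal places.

6.31

lx = nx/n0 = nx/400: 1, 0.96, 0.95, 0.79, 0.51, 0.12
lx·mx for x ≥ 1: 1.152, 1.805, 1.422, 1.377, 0.3 → sum = 6.056
V_1 = 6.056 / l_1 = 6.056 / 0.96 = 6.308333… → 6.31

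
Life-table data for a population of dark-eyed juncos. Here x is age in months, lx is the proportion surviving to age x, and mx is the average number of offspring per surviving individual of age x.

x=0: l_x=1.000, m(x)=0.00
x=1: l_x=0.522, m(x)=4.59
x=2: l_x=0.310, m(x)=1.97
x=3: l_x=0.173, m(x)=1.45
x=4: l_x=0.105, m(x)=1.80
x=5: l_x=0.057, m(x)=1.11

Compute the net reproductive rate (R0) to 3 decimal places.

lx·mx by age: 0, 2.39598, 0.6107, 0.25085, 0.189, 0.06327
R0 = Σ lx·mx = 3.5098 → 3.510

3.510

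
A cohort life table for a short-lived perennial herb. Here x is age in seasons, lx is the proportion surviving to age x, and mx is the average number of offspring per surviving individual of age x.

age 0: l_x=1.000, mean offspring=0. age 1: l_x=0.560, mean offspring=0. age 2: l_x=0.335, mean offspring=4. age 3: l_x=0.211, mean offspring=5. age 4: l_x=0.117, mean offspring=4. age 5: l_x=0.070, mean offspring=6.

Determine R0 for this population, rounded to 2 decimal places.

lx·mx by age: 0, 0, 1.34, 1.055, 0.468, 0.42
R0 = Σ lx·mx = 3.283 → 3.28

3.28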